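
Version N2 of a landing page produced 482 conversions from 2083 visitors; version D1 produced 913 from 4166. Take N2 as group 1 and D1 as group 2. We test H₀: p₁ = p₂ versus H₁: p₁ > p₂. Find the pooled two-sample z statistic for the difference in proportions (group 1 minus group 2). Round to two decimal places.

z = 1.10

p̂₁ = 482/2083 ≈ 0.23140, p̂₂ = 913/4166 ≈ 0.21916.
Pooled p̂ = (482+913)/(2083+4166) = 1395/6249 = 0.22324.
SE = √(p̂(1−p̂)(1/n₁+1/n₂)) = √(0.22324·0.77676·0.000720115) = √(0.000124869) = 0.01117.
z = (0.23140 − 0.21916)/0.01117 = 0.01224/0.01117 = 1.10.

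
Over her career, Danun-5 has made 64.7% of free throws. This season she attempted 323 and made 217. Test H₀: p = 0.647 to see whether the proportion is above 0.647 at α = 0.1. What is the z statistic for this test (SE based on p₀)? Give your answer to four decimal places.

z = 0.9336

p̂ = 217/323 = 0.6718266.
Standard error under H₀: √(0.647×0.353/323) = 0.0265912.
z = (0.6718266 − 0.647)/0.0265912 = 0.0248266/0.0265912 = 0.9336.
p-value = P(Z > 0.934) ≈ 0.1752. With α = 0.1, fail to reject H₀.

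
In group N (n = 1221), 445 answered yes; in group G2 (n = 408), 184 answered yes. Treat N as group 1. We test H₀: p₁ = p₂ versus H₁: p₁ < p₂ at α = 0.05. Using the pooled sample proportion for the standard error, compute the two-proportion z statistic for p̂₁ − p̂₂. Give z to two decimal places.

p̂₁ = 445/1221 ≈ 0.3645, p̂₂ = 184/408 ≈ 0.4510.
Pooled p̂ = (445+184)/(1221+408) = 629/1629 = 0.3861.
SE = √(p̂(1−p̂)(1/n₁+1/n₂)) = √(0.3861·0.6139·0.00326998) = √(0.000775093) = 0.0278.
z = (0.3645 − 0.4510)/0.0278 = -0.0865/0.0278 = -3.11.
p-value = P(Z < -3.108) ≈ 0.0009; since p < α = 0.05, reject H₀.

z = -3.11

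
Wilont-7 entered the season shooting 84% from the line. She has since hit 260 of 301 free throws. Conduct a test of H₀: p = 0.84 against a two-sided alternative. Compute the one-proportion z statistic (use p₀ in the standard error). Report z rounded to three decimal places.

p̂ = 260/301 ≈ 0.86379.
Under H₀, SE = √(0.84·0.16/301) = √(0.000446512) = 0.02113.
z = (0.86379 − 0.84)/0.02113 = 0.02379/0.02113 = 1.126.

z = 1.126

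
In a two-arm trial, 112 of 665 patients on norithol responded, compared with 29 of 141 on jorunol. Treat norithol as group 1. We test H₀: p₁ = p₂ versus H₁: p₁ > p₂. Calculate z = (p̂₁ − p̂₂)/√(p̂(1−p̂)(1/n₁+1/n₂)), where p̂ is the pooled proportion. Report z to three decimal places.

p̂₁ = 112/665 ≈ 0.16842, p̂₂ = 29/141 ≈ 0.20567.
Pooled p̂ = (112+29)/(665+141) = 141/806 = 0.17494.
SE = √(0.144335 × 0.00859596) = 0.03522.
z = (0.16842 − 0.20567)/0.03522 = -0.03725/0.03522 = -1.058.

z = -1.058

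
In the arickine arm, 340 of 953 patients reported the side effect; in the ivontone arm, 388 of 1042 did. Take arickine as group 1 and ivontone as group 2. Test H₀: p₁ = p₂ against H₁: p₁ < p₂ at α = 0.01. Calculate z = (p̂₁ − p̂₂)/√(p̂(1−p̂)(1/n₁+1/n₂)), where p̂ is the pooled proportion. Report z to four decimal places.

z = -0.7226

p̂₁ = 340/953 = 0.356768, p̂₂ = 388/1042 = 0.372361.
Pooled p̂ = (340+388)/(953+1042) = 728/1995 = 0.364912.
SE = √(p̂(1−p̂)(1/n₁+1/n₂)) = √(0.364912·0.635088·0.00200901) = √(0.000465591) = 0.021578.
z = (0.356768 − 0.372361)/0.021578 = -0.015593/0.021578 = -0.7226.
p-value = P(Z < -0.723) ≈ 0.2350. With α = 0.01, fail to reject H₀.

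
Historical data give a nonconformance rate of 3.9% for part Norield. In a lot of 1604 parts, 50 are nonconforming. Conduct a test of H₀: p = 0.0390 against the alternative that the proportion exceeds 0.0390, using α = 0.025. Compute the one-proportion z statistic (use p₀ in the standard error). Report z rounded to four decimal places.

z = -1.6194

p̂ = 50/1604 ≈ 0.031172.
Under H₀, SE = √(0.039·0.961/1604) = √(2.3366e-05) = 0.004834.
z = (0.031172 − 0.039)/0.004834 = -0.007828/0.004834 = -1.6194.
p-value = P(Z > -1.619) ≈ 0.9473; since p > α = 0.025, fail to reject H₀.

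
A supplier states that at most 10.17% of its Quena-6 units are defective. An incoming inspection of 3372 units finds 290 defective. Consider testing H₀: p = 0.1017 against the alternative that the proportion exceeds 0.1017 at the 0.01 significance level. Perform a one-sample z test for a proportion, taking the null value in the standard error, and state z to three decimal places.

z = -3.016

p̂ = 290/3372 = 0.086002.
Standard error under H₀: √(0.1017×0.8983/3372) = 0.005205.
z = (0.086002 − 0.1017)/0.005205 = -0.015698/0.005205 = -3.016.
p-value = P(Z > -3.016) ≈ 0.9987, so at α = 0.01 we fail to reject H₀.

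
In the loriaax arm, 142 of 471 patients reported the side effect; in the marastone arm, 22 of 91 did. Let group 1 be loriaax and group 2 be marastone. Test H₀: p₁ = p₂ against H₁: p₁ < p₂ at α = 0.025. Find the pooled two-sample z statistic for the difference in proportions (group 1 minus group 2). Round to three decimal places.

z = 1.147

p̂₁ = 142/471 = 0.30149, p̂₂ = 22/91 = 0.24176.
Pooled p̂ = (142+22)/(471+91) = 164/562 = 0.29181.
SE = √(0.206659 × 0.0131122) = 0.05206.
z = (0.30149 − 0.24176)/0.05206 = 0.05973/0.05206 = 1.147.
p-value = P(Z < 1.147) ≈ 0.8744; since p > α = 0.025, fail to reject H₀.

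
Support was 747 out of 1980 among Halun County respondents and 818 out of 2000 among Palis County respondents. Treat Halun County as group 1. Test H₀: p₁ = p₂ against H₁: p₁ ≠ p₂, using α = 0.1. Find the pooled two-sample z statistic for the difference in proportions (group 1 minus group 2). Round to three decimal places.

p̂₁ = 747/1980 = 0.377273, p̂₂ = 818/2000 = 0.409000.
Pooled p̂ = (747+818)/(1980+2000) = 1565/3980 = 0.393216.
SE = √(p̂(1−p̂)(1/n₁+1/n₂)) = √(0.393216·0.606784·0.00100505) = √(0.000239802) = 0.015486.
z = (0.377273 − 0.409000)/0.015486 = -0.031727/0.015486 = -2.049.
p-value = 2·P(Z > 2.049) ≈ 0.0405; since p < α = 0.1, reject H₀.

z = -2.049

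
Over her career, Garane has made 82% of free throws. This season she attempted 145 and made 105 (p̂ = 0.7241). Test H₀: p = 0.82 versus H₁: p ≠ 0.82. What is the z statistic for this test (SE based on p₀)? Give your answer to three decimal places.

p̂ = 105/145 = 0.724138.
Under H₀, SE = √(0.82·0.18/145) = √(0.00101793) = 0.031905.
z = (0.724138 − 0.82)/0.031905 = -0.095862/0.031905 = -3.005.

z = -3.005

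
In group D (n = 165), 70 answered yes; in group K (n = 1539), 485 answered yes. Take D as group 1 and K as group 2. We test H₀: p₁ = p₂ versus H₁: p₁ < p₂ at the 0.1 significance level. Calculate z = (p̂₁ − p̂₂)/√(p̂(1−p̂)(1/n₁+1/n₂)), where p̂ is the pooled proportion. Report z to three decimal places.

p̂₁ = 70/165 = 0.42424, p̂₂ = 485/1539 = 0.31514.
Pooled p̂ = (70+485)/(165+1539) = 555/1704 = 0.32570.
SE = √(p̂(1−p̂)(1/n₁+1/n₂)) = √(0.32570·0.67430·0.00671038) = √(0.00147374) = 0.03839.
z = (0.42424 − 0.31514)/0.03839 = 0.10910/0.03839 = 2.842.
p-value = P(Z < 2.842) ≈ 0.9978. With α = 0.1, fail to reject H₀.

z = 2.842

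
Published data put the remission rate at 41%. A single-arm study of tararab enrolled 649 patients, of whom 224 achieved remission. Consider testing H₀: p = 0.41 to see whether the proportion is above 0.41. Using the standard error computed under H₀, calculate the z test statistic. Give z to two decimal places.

p̂ = 224/649 ≈ 0.3451.
Under H₀, SE = √(0.41·0.59/649) = √(0.000372727) = 0.0193.
z = (0.3451 − 0.41)/0.0193 = -0.0649/0.0193 = -3.36.
p-value = P(Z > -3.359) ≈ 0.9996.

z = -3.36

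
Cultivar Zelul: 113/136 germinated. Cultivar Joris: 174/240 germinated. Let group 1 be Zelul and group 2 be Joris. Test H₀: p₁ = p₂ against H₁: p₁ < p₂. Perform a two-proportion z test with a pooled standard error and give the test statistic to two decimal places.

z = 2.32

p̂₁ = 113/136 ≈ 0.8309, p̂₂ = 174/240 ≈ 0.7250.
Pooled p̂ = (113+174)/(136+240) = 287/376 = 0.7633.
SE = √(p̂(1−p̂)(1/n₁+1/n₂)) = √(0.7633·0.2367·0.0115196) = √(0.0020813) = 0.0456.
z = (0.8309 − 0.7250)/0.0456 = 0.1059/0.0456 = 2.32.
p-value = P(Z < 2.321) ≈ 0.9899.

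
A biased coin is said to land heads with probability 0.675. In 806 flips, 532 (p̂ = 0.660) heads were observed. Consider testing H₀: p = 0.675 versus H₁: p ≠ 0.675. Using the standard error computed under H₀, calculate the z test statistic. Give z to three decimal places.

z = -0.906

p̂ = 532/806 = 0.66005.
SE = √(p₀(1−p₀)/n) = √(0.21937/806) = 0.01650.
z = (0.66005 − 0.675)/0.01650 = -0.01495/0.01650 = -0.906.
Two-sided p-value ≈ 2·Φ(−0.906) = 0.3648.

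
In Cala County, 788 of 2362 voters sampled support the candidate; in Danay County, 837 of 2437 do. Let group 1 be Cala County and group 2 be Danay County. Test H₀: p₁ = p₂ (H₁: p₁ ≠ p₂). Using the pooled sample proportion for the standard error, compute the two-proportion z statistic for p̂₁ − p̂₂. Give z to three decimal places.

p̂₁ = 788/2362 = 0.33362, p̂₂ = 837/2437 = 0.34346.
Pooled p̂ = (788+837)/(2362+2437) = 1625/4799 = 0.33861.
SE = √(0.223954 × 0.000833711) = 0.01366.
z = (0.33362 − 0.34346)/0.01366 = -0.00984/0.01366 = -0.720.

z = -0.720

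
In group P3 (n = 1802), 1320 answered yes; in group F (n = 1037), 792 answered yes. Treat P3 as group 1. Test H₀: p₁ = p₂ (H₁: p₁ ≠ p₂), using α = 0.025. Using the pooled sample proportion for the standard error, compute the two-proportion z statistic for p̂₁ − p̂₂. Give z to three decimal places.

z = -1.835

p̂₁ = 1320/1802 = 0.73252, p̂₂ = 792/1037 = 0.76374.
Pooled p̂ = (1320+792)/(1802+1037) = 2112/2839 = 0.74392.
SE = √(p̂(1−p̂)(1/n₁+1/n₂)) = √(0.74392·0.25608·0.00151926) = √(0.000289421) = 0.01701.
z = (0.73252 − 0.76374)/0.01701 = -0.03122/0.01701 = -1.835.
p-value = 2·P(Z > 1.835) ≈ 0.0665. With α = 0.025, fail to reject H₀.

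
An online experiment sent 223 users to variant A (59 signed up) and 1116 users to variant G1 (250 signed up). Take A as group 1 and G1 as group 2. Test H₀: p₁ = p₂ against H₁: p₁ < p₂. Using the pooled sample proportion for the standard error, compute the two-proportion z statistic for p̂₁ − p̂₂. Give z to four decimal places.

z = 1.3124

p̂₁ = 59/223 ≈ 0.264574, p̂₂ = 250/1116 ≈ 0.224014.
Pooled p̂ = (59+250)/(223+1116) = 309/1339 = 0.230769.
SE = √(0.177515 × 0.00538036) = 0.030905.
z = (0.264574 − 0.224014)/0.030905 = 0.040560/0.030905 = 1.3124.
p-value = P(Z < 1.312) ≈ 0.9053.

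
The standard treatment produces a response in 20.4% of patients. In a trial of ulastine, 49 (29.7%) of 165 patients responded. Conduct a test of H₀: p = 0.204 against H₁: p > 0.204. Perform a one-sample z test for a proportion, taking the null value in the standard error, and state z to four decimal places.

p̂ = 49/165 ≈ 0.2969697.
Standard error under H₀: √(0.204×0.796/165) = 0.0313711.
z = (0.2969697 − 0.204)/0.0313711 = 0.0929697/0.0313711 = 2.9635.

z = 2.9635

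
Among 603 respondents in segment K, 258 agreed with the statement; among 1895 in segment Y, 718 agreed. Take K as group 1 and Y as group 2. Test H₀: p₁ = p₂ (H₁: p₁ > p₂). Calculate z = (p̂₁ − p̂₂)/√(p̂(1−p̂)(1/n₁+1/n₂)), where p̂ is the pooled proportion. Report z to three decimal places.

p̂₁ = 258/603 = 0.42786, p̂₂ = 718/1895 = 0.37889.
Pooled p̂ = (258+718)/(603+1895) = 976/2498 = 0.39071.
SE = √(0.238056 × 0.00218608) = 0.02281.
z = (0.42786 − 0.37889)/0.02281 = 0.04897/0.02281 = 2.147.

z = 2.147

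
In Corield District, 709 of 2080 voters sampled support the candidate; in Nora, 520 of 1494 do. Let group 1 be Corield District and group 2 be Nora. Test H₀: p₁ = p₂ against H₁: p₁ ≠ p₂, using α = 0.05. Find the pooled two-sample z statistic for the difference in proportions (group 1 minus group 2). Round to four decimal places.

p̂₁ = 709/2080 ≈ 0.340865, p̂₂ = 520/1494 ≈ 0.348059.
Pooled p̂ = (709+520)/(2080+1494) = 1229/3574 = 0.343872.
SE = √(p̂(1−p̂)(1/n₁+1/n₂)) = √(0.343872·0.656128·0.00115011) = √(0.000259493) = 0.016109.
z = (0.340865 − 0.348059)/0.016109 = -0.007194/0.016109 = -0.4466.
Two-sided p-value ≈ 2·Φ(−0.447) = 0.6552; since p > α = 0.05, fail to reject H₀.

z = -0.4466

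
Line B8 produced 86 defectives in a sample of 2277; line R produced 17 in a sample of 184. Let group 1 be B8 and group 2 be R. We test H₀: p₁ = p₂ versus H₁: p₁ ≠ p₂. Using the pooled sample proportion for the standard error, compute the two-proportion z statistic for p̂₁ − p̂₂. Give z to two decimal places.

z = -3.56

p̂₁ = 86/2277 ≈ 0.03777, p̂₂ = 17/184 ≈ 0.09239.
Pooled p̂ = (86+17)/(2277+184) = 103/2461 = 0.04185.
SE = √(0.0401012 × 0.00587396) = 0.01535.
z = (0.03777 − 0.09239)/0.01535 = -0.05462/0.01535 = -3.56.
p-value = 2·P(Z > 3.559) ≈ 0.0004.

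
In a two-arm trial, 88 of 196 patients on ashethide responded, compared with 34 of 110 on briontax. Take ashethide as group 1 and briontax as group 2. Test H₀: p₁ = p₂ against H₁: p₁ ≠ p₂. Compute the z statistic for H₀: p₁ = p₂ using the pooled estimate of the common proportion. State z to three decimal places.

p̂₁ = 88/196 = 0.44898, p̂₂ = 34/110 = 0.30909.
Pooled p̂ = (88+34)/(196+110) = 122/306 = 0.39869.
SE = √(p̂(1−p̂)(1/n₁+1/n₂)) = √(0.39869·0.60131·0.0141929) = √(0.00340257) = 0.05833.
z = (0.44898 − 0.30909)/0.05833 = 0.13989/0.05833 = 2.398.
p-value = 2·P(Z > 2.398) ≈ 0.0165.

z = 2.398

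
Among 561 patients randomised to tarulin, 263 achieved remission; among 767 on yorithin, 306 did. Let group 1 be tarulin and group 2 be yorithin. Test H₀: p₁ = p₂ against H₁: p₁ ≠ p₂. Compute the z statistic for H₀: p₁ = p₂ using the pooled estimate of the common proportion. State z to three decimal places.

p̂₁ = 263/561 ≈ 0.46881, p̂₂ = 306/767 ≈ 0.39896.
Pooled p̂ = (263+306)/(561+767) = 569/1328 = 0.42846.
SE = √(p̂(1−p̂)(1/n₁+1/n₂)) = √(0.42846·0.57154·0.00308631) = √(0.000755784) = 0.02749.
z = (0.46881 − 0.39896)/0.02749 = 0.06985/0.02749 = 2.541.

z = 2.541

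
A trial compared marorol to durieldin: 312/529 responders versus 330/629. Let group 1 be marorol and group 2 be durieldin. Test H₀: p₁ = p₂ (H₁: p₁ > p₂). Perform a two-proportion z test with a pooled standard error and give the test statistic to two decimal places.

z = 2.22

p̂₁ = 312/529 ≈ 0.58979, p̂₂ = 330/629 ≈ 0.52464.
Pooled p̂ = (312+330)/(529+629) = 642/1158 = 0.55440.
SE = √(p̂(1−p̂)(1/n₁+1/n₂)) = √(0.55440·0.44560·0.00348018) = √(0.000859745) = 0.02932.
z = (0.58979 − 0.52464)/0.02932 = 0.06515/0.02932 = 2.22.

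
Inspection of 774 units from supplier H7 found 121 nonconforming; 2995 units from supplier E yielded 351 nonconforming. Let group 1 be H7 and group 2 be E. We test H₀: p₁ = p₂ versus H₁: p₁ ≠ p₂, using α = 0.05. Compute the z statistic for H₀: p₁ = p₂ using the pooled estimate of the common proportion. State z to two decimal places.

z = 2.93

p̂₁ = 121/774 ≈ 0.15633, p̂₂ = 351/2995 ≈ 0.11720.
Pooled p̂ = (121+351)/(774+2995) = 472/3769 = 0.12523.
SE = √(p̂(1−p̂)(1/n₁+1/n₂)) = √(0.12523·0.87477·0.00162588) = √(0.000178114) = 0.01335.
z = (0.15633 − 0.11720)/0.01335 = 0.03913/0.01335 = 2.93.
p-value = 2·P(Z > 2.932) ≈ 0.0034, so at α = 0.05 we reject H₀.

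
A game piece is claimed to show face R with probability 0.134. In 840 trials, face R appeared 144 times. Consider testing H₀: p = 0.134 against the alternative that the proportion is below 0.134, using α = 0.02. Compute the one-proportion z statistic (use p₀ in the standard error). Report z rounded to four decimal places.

z = 3.1844

p̂ = 144/840 ≈ 0.171429.
Standard error under H₀: √(0.134×0.866/840) = 0.011754.
z = (0.171429 − 0.134)/0.011754 = 0.037429/0.011754 = 3.1844.
p-value = P(Z < 3.184) ≈ 0.9993, so at α = 0.02 we fail to reject H₀.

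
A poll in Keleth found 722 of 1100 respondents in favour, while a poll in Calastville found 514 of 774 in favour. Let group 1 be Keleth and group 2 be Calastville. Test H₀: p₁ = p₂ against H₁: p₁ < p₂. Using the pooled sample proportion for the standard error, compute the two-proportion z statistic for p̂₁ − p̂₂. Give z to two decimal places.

p̂₁ = 722/1100 ≈ 0.6564, p̂₂ = 514/774 ≈ 0.6641.
Pooled p̂ = (722+514)/(1100+774) = 1236/1874 = 0.6596.
SE = √(p̂(1−p̂)(1/n₁+1/n₂)) = √(0.6596·0.3404·0.00220108) = √(0.000494238) = 0.0222.
z = (0.6564 − 0.6641)/0.0222 = -0.0077/0.0222 = -0.35.
p-value = P(Z < -0.347) ≈ 0.3642.

z = -0.35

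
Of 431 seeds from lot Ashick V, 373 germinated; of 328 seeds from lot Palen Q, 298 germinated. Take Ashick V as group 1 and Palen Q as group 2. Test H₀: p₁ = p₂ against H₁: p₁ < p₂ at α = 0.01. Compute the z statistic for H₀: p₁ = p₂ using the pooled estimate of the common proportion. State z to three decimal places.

z = -1.838

p̂₁ = 373/431 = 0.86543, p̂₂ = 298/328 = 0.90854.
Pooled p̂ = (373+298)/(431+328) = 671/759 = 0.88406.
SE = √(p̂(1−p̂)(1/n₁+1/n₂)) = √(0.88406·0.11594·0.00536897) = √(0.000550316) = 0.02346.
z = (0.86543 − 0.90854)/0.02346 = -0.04311/0.02346 = -1.838.
p-value = P(Z < -1.838) ≈ 0.0331. With α = 0.01, fail to reject H₀.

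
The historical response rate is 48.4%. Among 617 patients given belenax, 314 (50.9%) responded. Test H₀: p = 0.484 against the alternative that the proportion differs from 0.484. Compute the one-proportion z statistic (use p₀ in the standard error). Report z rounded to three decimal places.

p̂ = 314/617 = 0.50891.
Under H₀, SE = √(0.484·0.516/617) = √(0.000404771) = 0.02012.
z = (0.50891 − 0.484)/0.02012 = 0.02491/0.02012 = 1.238.

z = 1.238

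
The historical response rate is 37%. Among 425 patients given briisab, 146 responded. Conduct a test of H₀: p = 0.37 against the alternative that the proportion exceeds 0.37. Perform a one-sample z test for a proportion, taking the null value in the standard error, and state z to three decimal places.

z = -1.130

p̂ = 146/425 ≈ 0.34353.
Standard error under H₀: √(0.37×0.63/425) = 0.02342.
z = (0.34353 − 0.37)/0.02342 = -0.02647/0.02342 = -1.130.
p-value = P(Z > -1.130) ≈ 0.8708.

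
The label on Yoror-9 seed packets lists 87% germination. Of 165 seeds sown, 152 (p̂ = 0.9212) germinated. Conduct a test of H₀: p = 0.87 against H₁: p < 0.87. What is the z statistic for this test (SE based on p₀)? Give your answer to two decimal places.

p̂ = 152/165 = 0.92121.
Under H₀, SE = √(0.87·0.13/165) = √(0.000685455) = 0.02618.
z = (0.92121 − 0.87)/0.02618 = 0.05121/0.02618 = 1.96.

z = 1.96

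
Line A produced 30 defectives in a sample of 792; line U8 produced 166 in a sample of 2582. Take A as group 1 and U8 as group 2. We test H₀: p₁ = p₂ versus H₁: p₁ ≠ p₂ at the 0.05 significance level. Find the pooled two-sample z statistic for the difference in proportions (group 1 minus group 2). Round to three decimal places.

z = -2.780

p̂₁ = 30/792 ≈ 0.03788, p̂₂ = 166/2582 ≈ 0.06429.
Pooled p̂ = (30+166)/(792+2582) = 196/3374 = 0.05809.
SE = √(0.0547167 × 0.00164992) = 0.00950.
z = (0.03788 − 0.06429)/0.00950 = -0.02641/0.00950 = -2.780.
p-value = 2·P(Z > 2.780) ≈ 0.0054. With α = 0.05, reject H₀.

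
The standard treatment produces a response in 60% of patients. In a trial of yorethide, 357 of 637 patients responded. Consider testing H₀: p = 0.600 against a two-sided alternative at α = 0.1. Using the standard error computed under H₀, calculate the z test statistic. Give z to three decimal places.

z = -2.038

p̂ = 357/637 = 0.56044.
SE = √(p₀(1−p₀)/n) = √(0.24/637) = 0.01941.
z = (0.56044 − 0.6)/0.01941 = -0.03956/0.01941 = -2.038.
p-value = 2·P(Z > 2.038) ≈ 0.0415. With α = 0.1, reject H₀.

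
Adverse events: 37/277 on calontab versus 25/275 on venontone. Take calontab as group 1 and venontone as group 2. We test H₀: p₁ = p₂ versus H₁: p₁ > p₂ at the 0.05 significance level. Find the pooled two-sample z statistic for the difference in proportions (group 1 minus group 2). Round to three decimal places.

z = 1.587

p̂₁ = 37/277 ≈ 0.13357, p̂₂ = 25/275 ≈ 0.09091.
Pooled p̂ = (37+25)/(277+275) = 62/552 = 0.11232.
SE = √(p̂(1−p̂)(1/n₁+1/n₂)) = √(0.11232·0.88768·0.00724647) = √(0.000722497) = 0.02688.
z = (0.13357 − 0.09091)/0.02688 = 0.04266/0.02688 = 1.587.
p-value = P(Z > 1.587) ≈ 0.0562; since p > α = 0.05, fail to reject H₀.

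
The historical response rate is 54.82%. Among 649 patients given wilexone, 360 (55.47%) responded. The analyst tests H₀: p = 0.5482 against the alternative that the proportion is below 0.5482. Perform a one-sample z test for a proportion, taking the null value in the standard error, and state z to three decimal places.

p̂ = 360/649 ≈ 0.55470.
Under H₀, SE = √(0.5482·0.4518/649) = √(0.000381628) = 0.01954.
z = (0.55470 − 0.5482)/0.01954 = 0.00650/0.01954 = 0.333.
p-value = P(Z < 0.333) ≈ 0.6303.

z = 0.333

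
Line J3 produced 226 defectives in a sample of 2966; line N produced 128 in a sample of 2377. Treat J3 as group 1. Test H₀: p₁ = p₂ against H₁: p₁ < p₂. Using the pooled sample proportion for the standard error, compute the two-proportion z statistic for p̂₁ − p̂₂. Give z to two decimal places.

z = 3.26

p̂₁ = 226/2966 ≈ 0.07620, p̂₂ = 128/2377 ≈ 0.05385.
Pooled p̂ = (226+128)/(2966+2377) = 354/5343 = 0.06625.
SE = √(0.0618652 × 0.000757853) = 0.00685.
z = (0.07620 − 0.05385)/0.00685 = 0.02235/0.00685 = 3.26.
p-value = P(Z < 3.264) ≈ 0.9995.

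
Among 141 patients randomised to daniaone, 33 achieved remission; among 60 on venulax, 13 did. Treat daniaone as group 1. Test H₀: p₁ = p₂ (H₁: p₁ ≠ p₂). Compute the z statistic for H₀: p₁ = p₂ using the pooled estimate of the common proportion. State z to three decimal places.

z = 0.268

p̂₁ = 33/141 ≈ 0.23404, p̂₂ = 13/60 ≈ 0.21667.
Pooled p̂ = (33+13)/(141+60) = 46/201 = 0.22886.
SE = √(0.176481 × 0.0237589) = 0.06475.
z = (0.23404 − 0.21667)/0.06475 = 0.01737/0.06475 = 0.268.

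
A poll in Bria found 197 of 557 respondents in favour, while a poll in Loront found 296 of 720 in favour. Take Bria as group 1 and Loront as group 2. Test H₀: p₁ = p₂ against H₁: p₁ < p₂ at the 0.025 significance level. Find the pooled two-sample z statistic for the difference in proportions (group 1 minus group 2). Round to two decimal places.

z = -2.09

p̂₁ = 197/557 = 0.3537, p̂₂ = 296/720 = 0.4111.
Pooled p̂ = (197+296)/(557+720) = 493/1277 = 0.3861.
SE = √(p̂(1−p̂)(1/n₁+1/n₂)) = √(0.3861·0.6139·0.00318422) = √(0.000754717) = 0.0275.
z = (0.3537 − 0.4111)/0.0275 = -0.0574/0.0275 = -2.09.
p-value = P(Z < -2.091) ≈ 0.0183. With α = 0.025, reject H₀.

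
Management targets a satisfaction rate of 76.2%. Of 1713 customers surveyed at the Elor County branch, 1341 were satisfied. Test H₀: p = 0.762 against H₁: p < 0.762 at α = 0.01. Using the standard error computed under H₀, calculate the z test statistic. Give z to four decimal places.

p̂ = 1341/1713 = 0.7828371.
Standard error under H₀: √(0.762×0.238/1713) = 0.0102893.
z = (0.7828371 − 0.762)/0.0102893 = 0.0208371/0.0102893 = 2.0251.
p-value = P(Z < 2.025) ≈ 0.9786, so at α = 0.01 we fail to reject H₀.

z = 2.0251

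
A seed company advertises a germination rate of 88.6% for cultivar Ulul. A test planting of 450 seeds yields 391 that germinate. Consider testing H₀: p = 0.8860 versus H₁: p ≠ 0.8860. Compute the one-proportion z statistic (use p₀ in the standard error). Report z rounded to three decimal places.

p̂ = 391/450 ≈ 0.86889.
Under H₀, SE = √(0.886·0.114/450) = √(0.000224453) = 0.01498.
z = (0.86889 − 0.886)/0.01498 = -0.01711/0.01498 = -1.142.

z = -1.142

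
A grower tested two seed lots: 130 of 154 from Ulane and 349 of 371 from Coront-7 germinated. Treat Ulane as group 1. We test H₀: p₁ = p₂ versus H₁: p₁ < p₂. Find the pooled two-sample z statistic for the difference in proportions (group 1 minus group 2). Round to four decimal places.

p̂₁ = 130/154 ≈ 0.8441558, p̂₂ = 349/371 ≈ 0.9407008.
Pooled p̂ = (130+349)/(154+371) = 479/525 = 0.9123810.
SE = √(0.079942 × 0.00918892) = 0.0271031.
z = (0.8441558 − 0.9407008)/0.0271031 = -0.0965450/0.0271031 = -3.5621.

z = -3.5621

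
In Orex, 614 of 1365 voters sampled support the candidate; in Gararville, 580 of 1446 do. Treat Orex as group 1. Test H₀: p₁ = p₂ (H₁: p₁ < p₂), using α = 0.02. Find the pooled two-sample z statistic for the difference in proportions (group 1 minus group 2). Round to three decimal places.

p̂₁ = 614/1365 ≈ 0.449817, p̂₂ = 580/1446 ≈ 0.401107.
Pooled p̂ = (614+580)/(1365+1446) = 1194/2811 = 0.424760.
SE = √(0.244339 × 0.00142416) = 0.018654.
z = (0.449817 − 0.401107)/0.018654 = 0.048710/0.018654 = 2.611.
p-value = P(Z < 2.611) ≈ 0.9955; since p > α = 0.02, fail to reject H₀.

z = 2.611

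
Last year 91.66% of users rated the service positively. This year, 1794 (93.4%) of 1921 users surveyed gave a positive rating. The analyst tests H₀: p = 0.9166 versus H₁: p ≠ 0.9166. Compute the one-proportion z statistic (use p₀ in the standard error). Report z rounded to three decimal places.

z = 2.741

p̂ = 1794/1921 = 0.933889.
Standard error under H₀: √(0.9166×0.0834/1921) = 0.006308.
z = (0.933889 − 0.9166)/0.006308 = 0.017289/0.006308 = 2.741.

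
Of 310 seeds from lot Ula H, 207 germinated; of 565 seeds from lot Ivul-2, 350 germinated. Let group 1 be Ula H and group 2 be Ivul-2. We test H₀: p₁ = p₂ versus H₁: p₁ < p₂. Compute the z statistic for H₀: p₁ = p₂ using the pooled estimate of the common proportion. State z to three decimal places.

p̂₁ = 207/310 = 0.66774, p̂₂ = 350/565 = 0.61947.
Pooled p̂ = (207+350)/(310+565) = 557/875 = 0.63657.
SE = √(0.231348 × 0.00499572) = 0.03400.
z = (0.66774 − 0.61947)/0.03400 = 0.04827/0.03400 = 1.420.
p-value = P(Z < 1.420) ≈ 0.9222.

z = 1.420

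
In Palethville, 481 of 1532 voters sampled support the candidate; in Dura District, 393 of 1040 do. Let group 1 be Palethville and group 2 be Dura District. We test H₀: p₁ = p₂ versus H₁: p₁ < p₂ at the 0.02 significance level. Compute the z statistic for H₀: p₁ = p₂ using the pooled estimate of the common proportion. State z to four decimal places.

z = -3.3587

p̂₁ = 481/1532 ≈ 0.313969, p̂₂ = 393/1040 ≈ 0.377885.
Pooled p̂ = (481+393)/(1532+1040) = 874/2572 = 0.339813.
SE = √(p̂(1−p̂)(1/n₁+1/n₂)) = √(0.339813·0.660187·0.00161428) = √(0.000362148) = 0.019030.
z = (0.313969 − 0.377885)/0.019030 = -0.063916/0.019030 = -3.3587.
p-value = P(Z < -3.359) ≈ 0.0004, so at α = 0.02 we reject H₀.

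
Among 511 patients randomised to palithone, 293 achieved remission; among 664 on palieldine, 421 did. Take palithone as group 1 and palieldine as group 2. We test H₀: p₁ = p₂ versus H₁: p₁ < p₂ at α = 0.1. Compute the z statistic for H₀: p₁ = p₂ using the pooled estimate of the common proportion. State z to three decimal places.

z = -2.111

p̂₁ = 293/511 = 0.57339, p̂₂ = 421/664 = 0.63404.
Pooled p̂ = (293+421)/(511+664) = 714/1175 = 0.60766.
SE = √(0.238409 × 0.00346297) = 0.02873.
z = (0.57339 − 0.63404)/0.02873 = -0.06065/0.02873 = -2.111.
p-value = P(Z < -2.111) ≈ 0.0174, so at α = 0.1 we reject H₀.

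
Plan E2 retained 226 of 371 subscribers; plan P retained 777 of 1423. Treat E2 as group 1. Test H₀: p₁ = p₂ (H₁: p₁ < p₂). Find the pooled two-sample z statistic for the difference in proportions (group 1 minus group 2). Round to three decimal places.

z = 2.181

p̂₁ = 226/371 ≈ 0.60916, p̂₂ = 777/1423 ≈ 0.54603.
Pooled p̂ = (226+777)/(371+1423) = 1003/1794 = 0.55909.
SE = √(0.246509 × 0.00339816) = 0.02894.
z = (0.60916 − 0.54603)/0.02894 = 0.06313/0.02894 = 2.181.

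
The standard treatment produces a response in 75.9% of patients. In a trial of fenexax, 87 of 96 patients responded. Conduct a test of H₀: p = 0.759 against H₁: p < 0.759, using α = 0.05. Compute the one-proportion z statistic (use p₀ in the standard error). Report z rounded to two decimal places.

z = 3.37

p̂ = 87/96 ≈ 0.9062.
SE = √(p₀(1−p₀)/n) = √(0.18292/96) = 0.0437.
z = (0.9062 − 0.759)/0.0437 = 0.1472/0.0437 = 3.37.
p-value = P(Z < 3.373) ≈ 0.9996; since p > α = 0.05, fail to reject H₀.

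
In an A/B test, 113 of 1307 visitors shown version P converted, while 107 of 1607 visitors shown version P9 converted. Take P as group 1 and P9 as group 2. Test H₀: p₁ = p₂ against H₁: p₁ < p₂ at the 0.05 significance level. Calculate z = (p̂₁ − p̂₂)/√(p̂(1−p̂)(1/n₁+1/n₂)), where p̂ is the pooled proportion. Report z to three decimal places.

p̂₁ = 113/1307 ≈ 0.08646, p̂₂ = 107/1607 ≈ 0.06658.
Pooled p̂ = (113+107)/(1307+1607) = 220/2914 = 0.07550.
SE = √(p̂(1−p̂)(1/n₁+1/n₂)) = √(0.07550·0.92450·0.00138739) = √(9.68365e-05) = 0.00984.
z = (0.08646 − 0.06658)/0.00984 = 0.01988/0.00984 = 2.020.
p-value = P(Z < 2.020) ≈ 0.9783; since p > α = 0.05, fail to reject H₀.

z = 2.020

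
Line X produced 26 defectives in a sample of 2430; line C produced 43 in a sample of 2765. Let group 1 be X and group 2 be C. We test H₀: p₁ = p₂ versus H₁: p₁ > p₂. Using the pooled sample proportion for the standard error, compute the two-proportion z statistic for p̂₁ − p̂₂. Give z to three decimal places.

z = -1.524

p̂₁ = 26/2430 ≈ 0.010700, p̂₂ = 43/2765 ≈ 0.015552.
Pooled p̂ = (26+43)/(2430+2765) = 69/5195 = 0.013282.
SE = √(0.0131056 × 0.000773186) = 0.003183.
z = (0.010700 − 0.015552)/0.003183 = -0.004852/0.003183 = -1.524.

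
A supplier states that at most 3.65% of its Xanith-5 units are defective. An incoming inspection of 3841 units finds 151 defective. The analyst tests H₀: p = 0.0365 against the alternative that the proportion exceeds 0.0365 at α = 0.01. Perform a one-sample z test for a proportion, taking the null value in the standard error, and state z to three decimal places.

p̂ = 151/3841 = 0.039313.
Under H₀, SE = √(0.0365·0.9635/3841) = √(9.15588e-06) = 0.003026.
z = (0.039313 − 0.0365)/0.003026 = 0.002813/0.003026 = 0.930.
p-value = P(Z > 0.930) ≈ 0.1763. With α = 0.01, fail to reject H₀.

z = 0.930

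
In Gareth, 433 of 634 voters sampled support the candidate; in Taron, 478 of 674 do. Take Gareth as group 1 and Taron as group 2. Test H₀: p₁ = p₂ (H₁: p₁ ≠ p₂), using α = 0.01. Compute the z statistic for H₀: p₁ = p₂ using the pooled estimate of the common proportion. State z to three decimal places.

p̂₁ = 433/634 = 0.68297, p̂₂ = 478/674 = 0.70920.
Pooled p̂ = (433+478)/(634+674) = 911/1308 = 0.69648.
SE = √(p̂(1−p̂)(1/n₁+1/n₂)) = √(0.69648·0.30352·0.00306097) = √(0.000647071) = 0.02544.
z = (0.68297 − 0.70920)/0.02544 = -0.02623/0.02544 = -1.031.
p-value = 2·P(Z > 1.031) ≈ 0.3024. With α = 0.01, fail to reject H₀.

z = -1.031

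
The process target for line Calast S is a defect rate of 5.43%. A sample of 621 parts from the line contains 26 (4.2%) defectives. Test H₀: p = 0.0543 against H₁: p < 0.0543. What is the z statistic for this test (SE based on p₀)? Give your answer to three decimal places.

z = -1.367

p̂ = 26/621 = 0.04187.
Standard error under H₀: √(0.0543×0.9457/621) = 0.00909.
z = (0.04187 − 0.0543)/0.00909 = -0.01243/0.00909 = -1.367.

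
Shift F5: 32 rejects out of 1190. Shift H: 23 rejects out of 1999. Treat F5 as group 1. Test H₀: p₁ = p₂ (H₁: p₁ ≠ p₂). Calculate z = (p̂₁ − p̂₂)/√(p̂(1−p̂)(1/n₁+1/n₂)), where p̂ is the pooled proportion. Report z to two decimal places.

p̂₁ = 32/1190 = 0.026891, p̂₂ = 23/1999 = 0.011506.
Pooled p̂ = (32+23)/(1190+1999) = 55/3189 = 0.017247.
SE = √(p̂(1−p̂)(1/n₁+1/n₂)) = √(0.017247·0.982753·0.00134059) = √(2.2722e-05) = 0.004767.
z = (0.026891 − 0.011506)/0.004767 = 0.015385/0.004767 = 3.23.
Two-sided p-value ≈ 2·Φ(−3.228) = 0.0012.

z = 3.23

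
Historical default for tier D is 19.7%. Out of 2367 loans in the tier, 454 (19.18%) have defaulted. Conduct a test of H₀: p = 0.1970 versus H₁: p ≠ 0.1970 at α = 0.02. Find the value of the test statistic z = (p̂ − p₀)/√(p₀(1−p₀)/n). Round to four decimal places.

p̂ = 454/2367 ≈ 0.191804.
Standard error under H₀: √(0.197×0.803/2367) = 0.008175.
z = (0.191804 − 0.197)/0.008175 = -0.005196/0.008175 = -0.6356.
p-value = 2·P(Z > 0.636) ≈ 0.5250. With α = 0.02, fail to reject H₀.

z = -0.6356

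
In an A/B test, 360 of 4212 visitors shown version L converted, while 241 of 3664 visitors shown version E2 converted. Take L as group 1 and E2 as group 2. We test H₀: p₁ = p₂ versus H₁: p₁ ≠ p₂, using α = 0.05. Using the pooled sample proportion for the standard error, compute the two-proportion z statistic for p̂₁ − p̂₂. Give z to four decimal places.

p̂₁ = 360/4212 = 0.0854701, p̂₂ = 241/3664 = 0.0657751.
Pooled p̂ = (360+241)/(4212+3664) = 601/7876 = 0.0763078.
SE = √(0.0704849 × 0.000510343) = 0.0059976.
z = (0.0854701 − 0.0657751)/0.0059976 = 0.0196950/0.0059976 = 3.2838.
p-value = 2·P(Z > 3.284) ≈ 0.0010; since p < α = 0.05, reject H₀.

z = 3.2838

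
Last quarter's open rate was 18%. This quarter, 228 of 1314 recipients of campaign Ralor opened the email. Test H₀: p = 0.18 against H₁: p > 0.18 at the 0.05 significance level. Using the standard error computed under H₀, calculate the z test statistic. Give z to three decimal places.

z = -0.612

p̂ = 228/1314 = 0.173516.
Standard error under H₀: √(0.18×0.82/1314) = 0.010599.
z = (0.173516 − 0.18)/0.010599 = -0.006484/0.010599 = -0.612.
p-value = P(Z > -0.612) ≈ 0.7297; since p > α = 0.05, fail to reject H₀.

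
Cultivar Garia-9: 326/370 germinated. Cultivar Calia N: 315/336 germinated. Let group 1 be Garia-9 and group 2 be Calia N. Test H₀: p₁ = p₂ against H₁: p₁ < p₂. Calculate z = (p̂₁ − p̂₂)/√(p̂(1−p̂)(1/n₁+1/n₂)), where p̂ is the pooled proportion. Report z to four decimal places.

p̂₁ = 326/370 = 0.881081, p̂₂ = 315/336 = 0.937500.
Pooled p̂ = (326+315)/(370+336) = 641/706 = 0.907932.
SE = √(p̂(1−p̂)(1/n₁+1/n₂)) = √(0.907932·0.092068·0.00567889) = √(0.000474707) = 0.021788.
z = (0.881081 − 0.937500)/0.021788 = -0.056419/0.021788 = -2.5895.
p-value = P(Z < -2.589) ≈ 0.0048.

z = -2.5895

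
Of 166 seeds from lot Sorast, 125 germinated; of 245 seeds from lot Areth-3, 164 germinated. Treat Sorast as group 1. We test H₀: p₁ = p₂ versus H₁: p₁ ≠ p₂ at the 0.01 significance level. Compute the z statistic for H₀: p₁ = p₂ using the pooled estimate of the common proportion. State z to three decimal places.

z = 1.821

p̂₁ = 125/166 ≈ 0.75301, p̂₂ = 164/245 ≈ 0.66939.
Pooled p̂ = (125+164)/(166+245) = 289/411 = 0.70316.
SE = √(p̂(1−p̂)(1/n₁+1/n₂)) = √(0.70316·0.29684·0.0101057) = √(0.00210932) = 0.04593.
z = (0.75301 − 0.66939)/0.04593 = 0.08362/0.04593 = 1.821.
p-value = 2·P(Z > 1.821) ≈ 0.0686. With α = 0.01, fail to reject H₀.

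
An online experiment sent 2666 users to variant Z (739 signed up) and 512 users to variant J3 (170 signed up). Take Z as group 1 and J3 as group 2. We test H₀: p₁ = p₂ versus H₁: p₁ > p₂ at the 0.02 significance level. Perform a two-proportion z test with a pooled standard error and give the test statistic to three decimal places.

z = -2.515

p̂₁ = 739/2666 ≈ 0.277194, p̂₂ = 170/512 ≈ 0.332031.
Pooled p̂ = (739+170)/(2666+512) = 909/3178 = 0.286029.
SE = √(0.204216 × 0.00232822) = 0.021805.
z = (0.277194 − 0.332031)/0.021805 = -0.054837/0.021805 = -2.515.
p-value = P(Z > -2.515) ≈ 0.9940, so at α = 0.02 we fail to reject H₀.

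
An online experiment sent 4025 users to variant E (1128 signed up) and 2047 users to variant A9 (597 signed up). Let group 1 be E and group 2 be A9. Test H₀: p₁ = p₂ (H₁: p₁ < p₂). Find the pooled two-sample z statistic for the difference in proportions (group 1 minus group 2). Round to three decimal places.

p̂₁ = 1128/4025 = 0.28025, p̂₂ = 597/2047 = 0.29165.
Pooled p̂ = (1128+597)/(4025+2047) = 1725/6072 = 0.28409.
SE = √(p̂(1−p̂)(1/n₁+1/n₂)) = √(0.28409·0.71591·0.000736967) = √(0.000149887) = 0.01224.
z = (0.28025 − 0.29165)/0.01224 = -0.01140/0.01224 = -0.931.
p-value = P(Z < -0.931) ≈ 0.1759.

z = -0.931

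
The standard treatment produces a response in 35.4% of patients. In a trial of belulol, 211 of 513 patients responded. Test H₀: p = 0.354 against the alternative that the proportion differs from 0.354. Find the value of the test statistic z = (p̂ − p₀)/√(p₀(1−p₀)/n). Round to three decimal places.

z = 2.714

p̂ = 211/513 ≈ 0.411306.
Under H₀, SE = √(0.354·0.646/513) = √(0.000445778) = 0.021113.
z = (0.411306 − 0.354)/0.021113 = 0.057306/0.021113 = 2.714.
p-value = 2·P(Z > 2.714) ≈ 0.0066.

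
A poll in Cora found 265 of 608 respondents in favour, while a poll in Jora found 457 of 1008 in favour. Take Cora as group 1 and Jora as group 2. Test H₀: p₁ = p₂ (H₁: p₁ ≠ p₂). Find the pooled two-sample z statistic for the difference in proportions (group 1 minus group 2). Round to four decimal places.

p̂₁ = 265/608 ≈ 0.435855, p̂₂ = 457/1008 ≈ 0.453373.
Pooled p̂ = (265+457)/(608+1008) = 722/1616 = 0.446782.
SE = √(0.247168 × 0.0026368) = 0.025529.
z = (0.435855 − 0.453373)/0.025529 = -0.017518/0.025529 = -0.6862.
Two-sided p-value ≈ 2·Φ(−0.686) = 0.4926.

z = -0.6862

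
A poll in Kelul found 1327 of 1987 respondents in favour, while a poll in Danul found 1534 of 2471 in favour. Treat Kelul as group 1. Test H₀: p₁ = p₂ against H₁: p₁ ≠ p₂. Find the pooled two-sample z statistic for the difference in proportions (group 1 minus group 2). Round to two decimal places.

z = 3.26

p̂₁ = 1327/1987 ≈ 0.6678, p̂₂ = 1534/2471 ≈ 0.6208.
Pooled p̂ = (1327+1534)/(1987+2471) = 2861/4458 = 0.6418.
SE = √(0.229902 × 0.000907966) = 0.0144.
z = (0.6678 − 0.6208)/0.0144 = 0.0470/0.0144 = 3.26.
Two-sided p-value ≈ 2·Φ(−3.256) = 0.0011.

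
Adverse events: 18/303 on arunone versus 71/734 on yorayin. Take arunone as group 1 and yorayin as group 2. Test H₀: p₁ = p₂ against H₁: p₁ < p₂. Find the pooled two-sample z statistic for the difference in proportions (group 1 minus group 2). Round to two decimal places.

z = -1.95

p̂₁ = 18/303 = 0.0594, p̂₂ = 71/734 = 0.0967.
Pooled p̂ = (18+71)/(303+734) = 89/1037 = 0.0858.
SE = √(p̂(1−p̂)(1/n₁+1/n₂)) = √(0.0858·0.9142·0.00466273) = √(0.000365831) = 0.0191.
z = (0.0594 − 0.0967)/0.0191 = -0.0373/0.0191 = -1.95.
p-value = P(Z < -1.951) ≈ 0.0255.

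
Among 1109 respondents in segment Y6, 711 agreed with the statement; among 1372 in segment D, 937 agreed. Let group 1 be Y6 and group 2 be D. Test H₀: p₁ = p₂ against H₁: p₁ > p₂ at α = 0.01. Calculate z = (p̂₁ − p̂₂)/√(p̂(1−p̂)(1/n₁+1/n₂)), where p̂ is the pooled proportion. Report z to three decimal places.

z = -2.193

p̂₁ = 711/1109 ≈ 0.64112, p̂₂ = 937/1372 ≈ 0.68294.
Pooled p̂ = (711+937)/(1109+1372) = 1648/2481 = 0.66425.
SE = √(p̂(1−p̂)(1/n₁+1/n₂)) = √(0.66425·0.33575·0.00163058) = √(0.000363655) = 0.01907.
z = (0.64112 − 0.68294)/0.01907 = -0.04182/0.01907 = -2.193.
p-value = P(Z > -2.193) ≈ 0.9859, so at α = 0.01 we fail to reject H₀.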